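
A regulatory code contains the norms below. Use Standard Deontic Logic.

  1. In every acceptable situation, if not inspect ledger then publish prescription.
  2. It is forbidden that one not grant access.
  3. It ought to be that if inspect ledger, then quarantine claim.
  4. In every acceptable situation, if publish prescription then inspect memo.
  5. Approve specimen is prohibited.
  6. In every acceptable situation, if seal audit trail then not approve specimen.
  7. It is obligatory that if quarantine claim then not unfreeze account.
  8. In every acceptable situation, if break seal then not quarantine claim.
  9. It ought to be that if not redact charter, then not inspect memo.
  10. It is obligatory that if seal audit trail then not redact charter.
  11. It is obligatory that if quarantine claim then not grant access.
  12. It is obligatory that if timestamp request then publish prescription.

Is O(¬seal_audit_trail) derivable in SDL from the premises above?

Yes

Premise 2 is F(¬grant_access), i.e. O(grant_access).
Premise 11 is O(quarantine_claim → ¬grant_access); contrapositively O(grant_access → ¬quarantine_claim). Since O(grant_access) holds, K gives O(¬quarantine_claim).
Premise 3, O(inspect_ledger → quarantine_claim), contraposes to O(¬quarantine_claim → ¬inspect_ledger); with O(¬quarantine_claim) we get O(¬inspect_ledger).
Premise 1 is O(¬inspect_ledger → publish_prescription); since O(¬inspect_ledger), deontic closure gives O(publish_prescription).
From O(publish_prescription) and premise 4, O(publish_prescription → inspect_memo), we obtain O(inspect_memo).
Premise 9, O(¬redact_charter → ¬inspect_memo), contraposes to O(inspect_memo → redact_charter); with O(inspect_memo) we get O(redact_charter).
The contrapositive of premise 10 (O(seal_audit_trail → ¬redact_charter)) is O(redact_charter → ¬seal_audit_trail), and O(redact_charter) is already established, so O(¬seal_audit_trail).
Premises 5, 6, 7, 8, 12 do not contribute to this derivation.
So O(¬seal_audit_trail) follows.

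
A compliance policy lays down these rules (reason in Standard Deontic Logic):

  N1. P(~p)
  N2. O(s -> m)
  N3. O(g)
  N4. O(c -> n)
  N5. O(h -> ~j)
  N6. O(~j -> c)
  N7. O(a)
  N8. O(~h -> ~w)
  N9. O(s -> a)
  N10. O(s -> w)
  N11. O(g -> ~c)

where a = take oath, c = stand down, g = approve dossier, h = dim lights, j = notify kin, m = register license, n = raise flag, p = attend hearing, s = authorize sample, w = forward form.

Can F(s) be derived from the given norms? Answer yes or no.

Premise 3 gives O(g).
From O(g) and premise 11, O(g -> ~c), we obtain O(~c).
Premise 6 is O(~j -> c); contrapositively O(~c -> j). Since O(~c) holds, K gives O(j).
Premise 5 is O(h -> ~j); contrapositively O(j -> ~h). Since O(j) holds, K gives O(~h).
Applying K to premise 8 (O(~h -> ~w)) and O(~h) yields O(~w).
Premise 10, O(s -> w), contraposes to O(~w -> ~s); with O(~w) we get O(~s).
Premises 1, 2, 4, 7, 9 do not contribute to this derivation.
So O(~s) holds, i.e. F(s). The claim follows.

Yes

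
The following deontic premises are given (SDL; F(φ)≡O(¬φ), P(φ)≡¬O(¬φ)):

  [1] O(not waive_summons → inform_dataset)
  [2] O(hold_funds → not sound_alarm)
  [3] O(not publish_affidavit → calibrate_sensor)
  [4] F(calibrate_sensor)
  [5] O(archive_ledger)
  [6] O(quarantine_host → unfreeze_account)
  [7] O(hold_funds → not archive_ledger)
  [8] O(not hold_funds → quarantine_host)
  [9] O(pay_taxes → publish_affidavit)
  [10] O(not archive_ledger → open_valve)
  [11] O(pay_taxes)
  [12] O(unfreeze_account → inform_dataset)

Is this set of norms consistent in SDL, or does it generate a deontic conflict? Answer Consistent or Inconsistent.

Consistent

Premise 3 is O(not publish_affidavit → calibrate_sensor), but O(not publish_affidavit) is not derivable from the premises, so it does not yield O(calibrate_sensor).
So O(calibrate_sensor) is not derivable, and the apparent clash with O(not calibrate_sensor) does not arise.
A world satisfying every obligation exists (e.g. archive_ledger=true, calibrate_sensor=false, hold_funds=false, inform_dataset=true, open_valve=false, pay_taxes=true, publish_affidavit=true, quarantine_host=true, sound_alarm=false, unfreeze_account=true, waive_summons=false); no atom is both obligatory and forbidden, so the set is consistent.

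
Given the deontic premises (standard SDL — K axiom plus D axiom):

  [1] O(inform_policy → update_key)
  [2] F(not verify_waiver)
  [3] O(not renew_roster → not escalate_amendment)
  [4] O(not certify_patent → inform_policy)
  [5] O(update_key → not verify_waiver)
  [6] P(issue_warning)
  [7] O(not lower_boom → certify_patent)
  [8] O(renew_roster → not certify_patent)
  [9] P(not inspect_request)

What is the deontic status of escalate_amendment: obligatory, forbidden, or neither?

Forbidden

Premise 2, F(not verify_waiver), is equivalent to O(verify_waiver).
The contrapositive of premise 5 (O(update_key → not verify_waiver)) is O(verify_waiver → not update_key), and O(verify_waiver) is already established, so O(not update_key).
Premise 1 is O(inform_policy → update_key); contrapositively O(not update_key → not inform_policy). Since O(not update_key) holds, K gives O(not inform_policy).
Premise 4, O(not certify_patent → inform_policy), contraposes to O(not inform_policy → certify_patent); with O(not inform_policy) we get O(certify_patent).
The contrapositive of premise 8 (O(renew_roster → not certify_patent)) is O(certify_patent → not renew_roster), and O(certify_patent) is already established, so O(not renew_roster).
From O(not renew_roster) and premise 3, O(not renew_roster → not escalate_amendment), we obtain O(not escalate_amendment).
Premises 6, 7, 9 do not contribute to this derivation.
Thus O(not escalate_amendment), which is F(escalate_amendment): escalate_amendment is forbidden.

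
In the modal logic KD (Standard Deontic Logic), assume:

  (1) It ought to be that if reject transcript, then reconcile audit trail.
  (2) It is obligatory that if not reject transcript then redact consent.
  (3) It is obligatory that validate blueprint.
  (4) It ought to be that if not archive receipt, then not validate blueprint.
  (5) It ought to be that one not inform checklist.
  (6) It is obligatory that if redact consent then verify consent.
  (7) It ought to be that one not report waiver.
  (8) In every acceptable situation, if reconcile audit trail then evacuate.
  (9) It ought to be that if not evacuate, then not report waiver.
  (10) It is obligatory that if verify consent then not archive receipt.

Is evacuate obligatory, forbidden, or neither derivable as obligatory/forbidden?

Premise 3 gives O(validate_blueprint).
The contrapositive of premise 4 (O(¬archive_receipt → ¬validate_blueprint)) is O(validate_blueprint → archive_receipt), and O(validate_blueprint) is already established, so O(archive_receipt).
Premise 10 is O(verify_consent → ¬archive_receipt); contrapositively O(archive_receipt → ¬verify_consent). Since O(archive_receipt) holds, K gives O(¬verify_consent).
The contrapositive of premise 6 (O(redact_consent → verify_consent)) is O(¬verify_consent → ¬redact_consent), and O(¬verify_consent) is already established, so O(¬redact_consent).
Premise 2 is O(¬reject_transcript → redact_consent); contrapositively O(¬redact_consent → reject_transcript). Since O(¬redact_consent) holds, K gives O(reject_transcript).
Premise 1 is O(reject_transcript → reconcile_audit_trail); since O(reject_transcript), deontic closure gives O(reconcile_audit_trail).
Applying K to premise 8 (O(reconcile_audit_trail → evacuate)) and O(reconcile_audit_trail) yields O(evacuate).
Premises 5, 7, 9 do not contribute to this derivation.
Hence evacuate is obligatory.

Obligatory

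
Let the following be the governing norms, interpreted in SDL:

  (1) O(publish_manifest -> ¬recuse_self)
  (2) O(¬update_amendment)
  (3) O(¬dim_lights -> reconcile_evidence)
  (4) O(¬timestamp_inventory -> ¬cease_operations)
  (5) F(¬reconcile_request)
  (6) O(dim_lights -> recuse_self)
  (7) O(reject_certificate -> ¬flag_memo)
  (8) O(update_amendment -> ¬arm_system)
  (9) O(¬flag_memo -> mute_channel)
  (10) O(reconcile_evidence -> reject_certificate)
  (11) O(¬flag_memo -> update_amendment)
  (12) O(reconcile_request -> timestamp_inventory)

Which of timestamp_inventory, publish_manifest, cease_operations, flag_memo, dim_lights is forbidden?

From premise 2 we have O(¬update_amendment).
Premise 11 is O(¬flag_memo -> update_amendment); contrapositively O(¬update_amendment -> flag_memo). Since O(¬update_amendment) holds, K gives O(flag_memo).
Premise 7, O(reject_certificate -> ¬flag_memo), contraposes to O(flag_memo -> ¬reject_certificate); with O(flag_memo) we get O(¬reject_certificate).
Premise 10, O(reconcile_evidence -> reject_certificate), contraposes to O(¬reject_certificate -> ¬reconcile_evidence); with O(¬reject_certificate) we get O(¬reconcile_evidence).
The contrapositive of premise 3 (O(¬dim_lights -> reconcile_evidence)) is O(¬reconcile_evidence -> dim_lights), and O(¬reconcile_evidence) is already established, so O(dim_lights).
Premise 6 is O(dim_lights -> recuse_self); since O(dim_lights), deontic closure gives O(recuse_self).
The contrapositive of premise 1 (O(publish_manifest -> ¬recuse_self)) is O(recuse_self -> ¬publish_manifest), and O(recuse_self) is already established, so O(¬publish_manifest).
So O(¬publish_manifest) holds, i.e. publish_manifest is forbidden. None of the other listed options is forbidden under the premises.

publish_manifest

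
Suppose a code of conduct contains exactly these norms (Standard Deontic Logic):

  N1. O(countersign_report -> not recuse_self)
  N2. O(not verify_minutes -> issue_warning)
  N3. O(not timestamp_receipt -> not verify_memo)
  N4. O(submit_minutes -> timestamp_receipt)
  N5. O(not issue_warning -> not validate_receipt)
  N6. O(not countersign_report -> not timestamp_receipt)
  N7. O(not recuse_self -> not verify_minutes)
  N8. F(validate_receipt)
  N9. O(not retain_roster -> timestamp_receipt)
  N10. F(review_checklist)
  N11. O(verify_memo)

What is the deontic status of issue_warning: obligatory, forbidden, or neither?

Obligatory

Premise 11 states O(verify_memo) outright.
The contrapositive of premise 3 (O(not timestamp_receipt -> not verify_memo)) is O(verify_memo -> timestamp_receipt), and O(verify_memo) is already established, so O(timestamp_receipt).
Premise 6 is O(not countersign_report -> not timestamp_receipt); contrapositively O(timestamp_receipt -> countersign_report). Since O(timestamp_receipt) holds, K gives O(countersign_report).
Applying K to premise 1 (O(countersign_report -> not recuse_self)) and O(countersign_report) yields O(not recuse_self).
From O(not recuse_self) and premise 7, O(not recuse_self -> not verify_minutes), we obtain O(not verify_minutes).
With premise 2, O(not verify_minutes -> issue_warning), the K-axiom yields O(issue_warning).
Premises 4, 5, 8, 9, 10 do not contribute to this derivation.
Hence issue_warning is obligatory.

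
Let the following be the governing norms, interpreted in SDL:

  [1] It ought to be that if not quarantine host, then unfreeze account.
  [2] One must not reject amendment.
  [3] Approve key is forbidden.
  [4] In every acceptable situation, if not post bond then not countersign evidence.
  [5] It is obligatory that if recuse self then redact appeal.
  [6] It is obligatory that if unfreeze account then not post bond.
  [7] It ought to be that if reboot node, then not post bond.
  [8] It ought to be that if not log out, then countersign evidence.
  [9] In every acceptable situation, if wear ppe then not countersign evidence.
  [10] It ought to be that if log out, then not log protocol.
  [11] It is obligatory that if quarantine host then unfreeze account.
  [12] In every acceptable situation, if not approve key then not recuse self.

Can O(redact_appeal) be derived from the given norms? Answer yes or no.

Premise 5 is O(recuse_self → redact_appeal), but O(recuse_self) is not derivable from the premises, so it does not yield O(redact_appeal).
No other premise forces O(redact_appeal). An ideal world satisfying every premise can still have redact_appeal false, so O(redact_appeal) is not derivable.

No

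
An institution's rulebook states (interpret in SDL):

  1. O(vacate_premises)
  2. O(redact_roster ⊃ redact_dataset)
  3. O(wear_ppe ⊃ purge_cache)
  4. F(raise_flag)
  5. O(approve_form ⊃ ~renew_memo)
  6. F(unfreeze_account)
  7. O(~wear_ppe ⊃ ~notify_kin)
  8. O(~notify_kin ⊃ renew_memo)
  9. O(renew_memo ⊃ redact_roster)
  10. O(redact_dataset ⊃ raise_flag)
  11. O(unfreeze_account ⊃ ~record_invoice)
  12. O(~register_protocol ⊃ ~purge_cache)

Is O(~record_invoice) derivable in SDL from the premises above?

No

Premise 11 is O(unfreeze_account ⊃ ~record_invoice), but O(unfreeze_account) is not derivable from the premises, so it does not yield O(~record_invoice).
No other premise forces O(~record_invoice). An ideal world satisfying every premise can still have ~record_invoice false, so O(~record_invoice) is not derivable.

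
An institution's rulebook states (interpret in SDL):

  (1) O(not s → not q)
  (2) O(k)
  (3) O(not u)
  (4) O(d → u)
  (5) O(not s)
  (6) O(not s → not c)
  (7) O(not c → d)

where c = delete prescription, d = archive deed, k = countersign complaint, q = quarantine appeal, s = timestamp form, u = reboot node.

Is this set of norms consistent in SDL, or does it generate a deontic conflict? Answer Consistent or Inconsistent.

Inconsistent

From premise 3 we have O(not u).
Premise 4, O(d → u), contraposes to O(not u → not d); with O(not u) we get O(not d).
Premise 7 is O(not c → d); contrapositively O(not d → c). Since O(not d) holds, K gives O(c).
Premise 6 is O(not s → not c); contrapositively O(c → s). Since O(c) holds, K gives O(s).
However, premise 5 gives O(not s).
We now have both O(s) and O(not s) — s is simultaneously obligatory and forbidden, violating the D-axiom.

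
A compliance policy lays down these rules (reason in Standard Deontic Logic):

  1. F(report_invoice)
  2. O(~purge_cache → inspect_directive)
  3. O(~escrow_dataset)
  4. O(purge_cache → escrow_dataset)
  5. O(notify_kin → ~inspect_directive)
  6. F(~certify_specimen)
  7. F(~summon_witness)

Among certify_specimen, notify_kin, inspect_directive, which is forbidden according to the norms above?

notify_kin

Premise 3 gives O(~escrow_dataset).
The contrapositive of premise 4 (O(purge_cache → escrow_dataset)) is O(~escrow_dataset → ~purge_cache), and O(~escrow_dataset) is already established, so O(~purge_cache).
Applying K to premise 2 (O(~purge_cache → inspect_directive)) and O(~purge_cache) yields O(inspect_directive).
The contrapositive of premise 5 (O(notify_kin → ~inspect_directive)) is O(inspect_directive → ~notify_kin), and O(inspect_directive) is already established, so O(~notify_kin).
So O(~notify_kin) holds, i.e. notify_kin is forbidden. None of the other listed options is forbidden under the premises.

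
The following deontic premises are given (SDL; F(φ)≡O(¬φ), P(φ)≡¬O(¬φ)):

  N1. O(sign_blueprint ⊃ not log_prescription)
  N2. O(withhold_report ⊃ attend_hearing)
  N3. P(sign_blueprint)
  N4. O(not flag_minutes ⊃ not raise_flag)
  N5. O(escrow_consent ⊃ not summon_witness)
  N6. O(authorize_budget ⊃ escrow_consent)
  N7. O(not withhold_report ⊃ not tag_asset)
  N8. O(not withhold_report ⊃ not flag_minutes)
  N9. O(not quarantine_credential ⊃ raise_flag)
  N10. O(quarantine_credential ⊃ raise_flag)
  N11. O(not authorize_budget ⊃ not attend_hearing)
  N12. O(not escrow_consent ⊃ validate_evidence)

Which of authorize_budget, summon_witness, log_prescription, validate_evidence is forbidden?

summon_witness

Premises 10 and 9 are O(quarantine_credential ⊃ raise_flag) and O(not quarantine_credential ⊃ raise_flag); every ideal world satisfies quarantine_credential or not quarantine_credential, so in either case raise_flag holds — hence O(raise_flag).
Premise 4 is O(not flag_minutes ⊃ not raise_flag); contrapositively O(raise_flag ⊃ flag_minutes). Since O(raise_flag) holds, K gives O(flag_minutes).
Premise 8, O(not withhold_report ⊃ not flag_minutes), contraposes to O(flag_minutes ⊃ withhold_report); with O(flag_minutes) we get O(withhold_report).
Applying K to premise 2 (O(withhold_report ⊃ attend_hearing)) and O(withhold_report) yields O(attend_hearing).
The contrapositive of premise 11 (O(not authorize_budget ⊃ not attend_hearing)) is O(attend_hearing ⊃ authorize_budget), and O(attend_hearing) is already established, so O(authorize_budget).
Premise 6 is O(authorize_budget ⊃ escrow_consent); since O(authorize_budget), deontic closure gives O(escrow_consent).
Premise 5 is O(escrow_consent ⊃ not summon_witness); since O(escrow_consent), deontic closure gives O(not summon_witness).
So O(not summon_witness) holds, i.e. summon_witness is forbidden. None of the other listed options is forbidden under the premises.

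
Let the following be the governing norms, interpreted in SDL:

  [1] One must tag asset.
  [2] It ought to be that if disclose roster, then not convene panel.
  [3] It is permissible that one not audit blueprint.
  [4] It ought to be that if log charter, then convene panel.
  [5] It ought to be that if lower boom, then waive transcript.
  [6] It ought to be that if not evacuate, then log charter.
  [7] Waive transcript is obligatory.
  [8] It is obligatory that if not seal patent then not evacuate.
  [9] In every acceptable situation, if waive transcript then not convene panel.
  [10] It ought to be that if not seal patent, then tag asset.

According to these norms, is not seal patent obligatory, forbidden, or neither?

Forbidden

Premise 7 states O(waive_transcript) outright.
Applying K to premise 9 (O(waive_transcript → ¬convene_panel)) and O(waive_transcript) yields O(¬convene_panel).
Premise 4 is O(log_charter → convene_panel); contrapositively O(¬convene_panel → ¬log_charter). Since O(¬convene_panel) holds, K gives O(¬log_charter).
The contrapositive of premise 6 (O(¬evacuate → log_charter)) is O(¬log_charter → evacuate), and O(¬log_charter) is already established, so O(evacuate).
Premise 8 is O(¬seal_patent → ¬evacuate); contrapositively O(evacuate → seal_patent). Since O(evacuate) holds, K gives O(seal_patent).
Premises 1, 2, 3, 5, 10 do not contribute to this derivation.
Thus O(seal_patent), which is F(¬seal_patent): ¬seal_patent is forbidden.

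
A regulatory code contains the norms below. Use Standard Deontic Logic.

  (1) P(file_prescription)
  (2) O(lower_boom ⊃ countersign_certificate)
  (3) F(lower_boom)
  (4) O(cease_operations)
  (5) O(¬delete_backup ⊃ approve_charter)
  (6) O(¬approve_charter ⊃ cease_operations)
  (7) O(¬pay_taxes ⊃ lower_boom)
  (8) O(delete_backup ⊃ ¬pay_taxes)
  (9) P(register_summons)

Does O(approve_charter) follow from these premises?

Yes

F(lower_boom) at premise 3 means O(¬lower_boom).
Premise 7 is O(¬pay_taxes ⊃ lower_boom); contrapositively O(¬lower_boom ⊃ pay_taxes). Since O(¬lower_boom) holds, K gives O(pay_taxes).
The contrapositive of premise 8 (O(delete_backup ⊃ ¬pay_taxes)) is O(pay_taxes ⊃ ¬delete_backup), and O(pay_taxes) is already established, so O(¬delete_backup).
From O(¬delete_backup) and premise 5, O(¬delete_backup ⊃ approve_charter), we obtain O(approve_charter).
Premises 1, 2, 4, 6, 9 do not contribute to this derivation.
So O(approve_charter) follows.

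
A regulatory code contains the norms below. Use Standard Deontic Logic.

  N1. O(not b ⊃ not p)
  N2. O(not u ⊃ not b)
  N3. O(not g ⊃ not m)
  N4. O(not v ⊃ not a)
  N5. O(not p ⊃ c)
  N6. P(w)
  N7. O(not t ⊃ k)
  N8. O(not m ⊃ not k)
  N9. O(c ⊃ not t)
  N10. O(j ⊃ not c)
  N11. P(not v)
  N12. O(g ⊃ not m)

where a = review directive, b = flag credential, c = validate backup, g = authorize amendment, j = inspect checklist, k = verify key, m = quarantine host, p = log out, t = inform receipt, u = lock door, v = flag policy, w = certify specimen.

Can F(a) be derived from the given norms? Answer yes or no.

Premise 4 is O(not v ⊃ not a), but O(not v) is not derivable from the premises (the permission P(not v) asserts only not O(v), not O(not v)), so it does not yield O(not a).
No other premise forces O(not a). An ideal world satisfying every premise can still have a true, so F(a) is not derivable.

No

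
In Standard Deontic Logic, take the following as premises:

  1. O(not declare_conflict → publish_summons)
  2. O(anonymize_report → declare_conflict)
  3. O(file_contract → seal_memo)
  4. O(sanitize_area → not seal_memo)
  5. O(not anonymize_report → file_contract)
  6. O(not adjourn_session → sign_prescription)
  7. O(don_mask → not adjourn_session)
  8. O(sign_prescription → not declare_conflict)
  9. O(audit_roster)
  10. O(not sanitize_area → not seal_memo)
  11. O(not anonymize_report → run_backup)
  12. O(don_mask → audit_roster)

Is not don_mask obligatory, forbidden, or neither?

Obligatory

By case analysis on not sanitize_area: premise 10 gives O(not sanitize_area → not seal_memo) and premise 4 gives O(sanitize_area → not seal_memo), so O(not seal_memo) either way.
The contrapositive of premise 3 (O(file_contract → seal_memo)) is O(not seal_memo → not file_contract), and O(not seal_memo) is already established, so O(not file_contract).
Premise 5, O(not anonymize_report → file_contract), contraposes to O(not file_contract → anonymize_report); with O(not file_contract) we get O(anonymize_report).
Applying K to premise 2 (O(anonymize_report → declare_conflict)) and O(anonymize_report) yields O(declare_conflict).
Premise 8 is O(sign_prescription → not declare_conflict); contrapositively O(declare_conflict → not sign_prescription). Since O(declare_conflict) holds, K gives O(not sign_prescription).
Premise 6, O(not adjourn_session → sign_prescription), contraposes to O(not sign_prescription → adjourn_session); with O(not sign_prescription) we get O(adjourn_session).
Premise 7 is O(don_mask → not adjourn_session); contrapositively O(adjourn_session → not don_mask). Since O(adjourn_session) holds, K gives O(not don_mask).
Premises 1, 9, 11, 12 do not contribute to this derivation.
Hence not don_mask is obligatory.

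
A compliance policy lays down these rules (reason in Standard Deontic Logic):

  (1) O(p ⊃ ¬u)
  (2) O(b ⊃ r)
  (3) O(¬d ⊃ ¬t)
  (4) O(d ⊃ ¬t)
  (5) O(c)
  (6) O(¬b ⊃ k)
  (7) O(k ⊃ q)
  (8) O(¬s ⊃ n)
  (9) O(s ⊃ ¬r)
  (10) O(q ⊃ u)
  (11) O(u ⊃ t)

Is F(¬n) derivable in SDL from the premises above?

Premises 3 and 4 cover both cases: O(¬d ⊃ ¬t) and O(d ⊃ ¬t). Since ¬d ∨ d is a tautology, O(¬t) follows.
Premise 11, O(u ⊃ t), contraposes to O(¬t ⊃ ¬u); with O(¬t) we get O(¬u).
The contrapositive of premise 10 (O(q ⊃ u)) is O(¬u ⊃ ¬q), and O(¬u) is already established, so O(¬q).
Premise 7 is O(k ⊃ q); contrapositively O(¬q ⊃ ¬k). Since O(¬q) holds, K gives O(¬k).
Premise 6, O(¬b ⊃ k), contraposes to O(¬k ⊃ b); with O(¬k) we get O(b).
From O(b) and premise 2, O(b ⊃ r), we obtain O(r).
The contrapositive of premise 9 (O(s ⊃ ¬r)) is O(r ⊃ ¬s), and O(r) is already established, so O(¬s).
From O(¬s) and premise 8, O(¬s ⊃ n), we obtain O(n).
Premises 1, 5 do not contribute to this derivation.
So O(n) holds, i.e. F(¬n). The claim follows.

Yes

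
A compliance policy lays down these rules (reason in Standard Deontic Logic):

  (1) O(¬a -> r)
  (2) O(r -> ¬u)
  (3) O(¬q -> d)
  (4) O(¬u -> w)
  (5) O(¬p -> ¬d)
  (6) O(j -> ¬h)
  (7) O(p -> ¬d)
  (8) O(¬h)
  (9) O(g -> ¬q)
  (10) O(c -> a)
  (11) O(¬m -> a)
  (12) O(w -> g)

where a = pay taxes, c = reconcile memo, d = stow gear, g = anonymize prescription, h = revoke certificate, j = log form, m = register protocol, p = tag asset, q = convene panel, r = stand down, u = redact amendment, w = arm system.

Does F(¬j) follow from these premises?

No

Premise 6 is O(j -> ¬h); even if O(¬h) held, inferring O(j) would be affirming the consequent — invalid.
No other premise forces O(j). An ideal world satisfying every premise can still have ¬j true, so F(¬j) is not derivable.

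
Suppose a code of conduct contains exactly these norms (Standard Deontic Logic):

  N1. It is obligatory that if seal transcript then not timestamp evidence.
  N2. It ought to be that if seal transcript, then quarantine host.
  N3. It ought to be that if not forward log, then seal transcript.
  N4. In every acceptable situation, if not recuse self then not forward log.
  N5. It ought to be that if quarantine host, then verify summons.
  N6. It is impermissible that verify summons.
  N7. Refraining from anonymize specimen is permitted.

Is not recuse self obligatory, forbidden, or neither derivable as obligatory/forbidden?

Premise 6 is F(verify_summons), i.e. O(¬verify_summons).
Premise 5, O(quarantine_host → verify_summons), contraposes to O(¬verify_summons → ¬quarantine_host); with O(¬verify_summons) we get O(¬quarantine_host).
The contrapositive of premise 2 (O(seal_transcript → quarantine_host)) is O(¬quarantine_host → ¬seal_transcript), and O(¬quarantine_host) is already established, so O(¬seal_transcript).
The contrapositive of premise 3 (O(¬forward_log → seal_transcript)) is O(¬seal_transcript → forward_log), and O(¬seal_transcript) is already established, so O(forward_log).
Premise 4, O(¬recuse_self → ¬forward_log), contraposes to O(forward_log → recuse_self); with O(forward_log) we get O(recuse_self).
Premises 1, 7 do not contribute to this derivation.
Thus O(recuse_self), which is F(¬recuse_self): ¬recuse_self is forbidden.

Forbidden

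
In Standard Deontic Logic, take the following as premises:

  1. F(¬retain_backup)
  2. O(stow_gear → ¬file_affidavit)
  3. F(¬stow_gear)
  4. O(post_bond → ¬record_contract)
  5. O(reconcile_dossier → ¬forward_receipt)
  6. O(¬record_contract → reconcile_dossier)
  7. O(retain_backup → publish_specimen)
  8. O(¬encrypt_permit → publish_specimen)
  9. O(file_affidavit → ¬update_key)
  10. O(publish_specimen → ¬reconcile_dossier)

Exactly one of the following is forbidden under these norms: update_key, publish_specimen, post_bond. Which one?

F(¬retain_backup) at premise 1 means O(retain_backup).
Applying K to premise 7 (O(retain_backup → publish_specimen)) and O(retain_backup) yields O(publish_specimen).
Applying K to premise 10 (O(publish_specimen → ¬reconcile_dossier)) and O(publish_specimen) yields O(¬reconcile_dossier).
The contrapositive of premise 6 (O(¬record_contract → reconcile_dossier)) is O(¬reconcile_dossier → record_contract), and O(¬reconcile_dossier) is already established, so O(record_contract).
Premise 4 is O(post_bond → ¬record_contract); contrapositively O(record_contract → ¬post_bond). Since O(record_contract) holds, K gives O(¬post_bond).
So O(¬post_bond) holds, i.e. post_bond is forbidden. None of the other listed options is forbidden under the premises.

post_bond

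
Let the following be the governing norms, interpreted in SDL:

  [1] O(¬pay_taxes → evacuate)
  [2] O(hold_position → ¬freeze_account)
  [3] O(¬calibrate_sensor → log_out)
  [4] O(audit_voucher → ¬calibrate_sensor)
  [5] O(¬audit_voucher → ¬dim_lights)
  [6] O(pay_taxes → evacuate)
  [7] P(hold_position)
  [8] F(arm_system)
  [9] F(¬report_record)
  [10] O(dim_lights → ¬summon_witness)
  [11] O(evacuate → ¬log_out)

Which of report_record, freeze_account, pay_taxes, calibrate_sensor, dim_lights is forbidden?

Premises 1 and 6 cover both cases: O(¬pay_taxes → evacuate) and O(pay_taxes → evacuate). Since ¬pay_taxes ∨ pay_taxes is a tautology, O(evacuate) follows.
Premise 11 is O(evacuate → ¬log_out); since O(evacuate), deontic closure gives O(¬log_out).
Premise 3 is O(¬calibrate_sensor → log_out); contrapositively O(¬log_out → calibrate_sensor). Since O(¬log_out) holds, K gives O(calibrate_sensor).
The contrapositive of premise 4 (O(audit_voucher → ¬calibrate_sensor)) is O(calibrate_sensor → ¬audit_voucher), and O(calibrate_sensor) is already established, so O(¬audit_voucher).
Premise 5 is O(¬audit_voucher → ¬dim_lights); since O(¬audit_voucher), deontic closure gives O(¬dim_lights).
So O(¬dim_lights) holds, i.e. dim_lights is forbidden. None of the other listed options is forbidden under the premises.

dim_lights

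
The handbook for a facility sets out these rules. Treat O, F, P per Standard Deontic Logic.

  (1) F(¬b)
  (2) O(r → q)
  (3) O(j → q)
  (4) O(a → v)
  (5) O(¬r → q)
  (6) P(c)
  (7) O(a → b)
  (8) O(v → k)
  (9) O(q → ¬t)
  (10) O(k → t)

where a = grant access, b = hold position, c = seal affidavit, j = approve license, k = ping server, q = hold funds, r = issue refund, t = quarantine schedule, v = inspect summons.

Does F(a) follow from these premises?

Yes

Premises 2 and 5 are O(r → q) and O(¬r → q); every ideal world satisfies r or ¬r, so in either case q holds — hence O(q).
With premise 9, O(q → ¬t), the K-axiom yields O(¬t).
Premise 10, O(k → t), contraposes to O(¬t → ¬k); with O(¬t) we get O(¬k).
Premise 8, O(v → k), contraposes to O(¬k → ¬v); with O(¬k) we get O(¬v).
The contrapositive of premise 4 (O(a → v)) is O(¬v → ¬a), and O(¬v) is already established, so O(¬a).
Premises 1, 3, 6, 7 do not contribute to this derivation.
So O(¬a) holds, i.e. F(a). The claim follows.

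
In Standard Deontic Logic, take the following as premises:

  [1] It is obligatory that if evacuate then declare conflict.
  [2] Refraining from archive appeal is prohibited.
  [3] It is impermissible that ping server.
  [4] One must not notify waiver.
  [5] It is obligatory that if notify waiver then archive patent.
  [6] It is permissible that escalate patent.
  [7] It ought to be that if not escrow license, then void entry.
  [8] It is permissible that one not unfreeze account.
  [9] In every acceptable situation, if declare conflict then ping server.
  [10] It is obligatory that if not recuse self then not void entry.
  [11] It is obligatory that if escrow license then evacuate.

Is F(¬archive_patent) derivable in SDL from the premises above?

Premise 5 is O(notify_waiver → archive_patent), but O(notify_waiver) is not derivable from the premises, so it does not yield O(archive_patent).
No other premise forces O(archive_patent). An ideal world satisfying every premise can still have ¬archive_patent true, so F(¬archive_patent) is not derivable.

No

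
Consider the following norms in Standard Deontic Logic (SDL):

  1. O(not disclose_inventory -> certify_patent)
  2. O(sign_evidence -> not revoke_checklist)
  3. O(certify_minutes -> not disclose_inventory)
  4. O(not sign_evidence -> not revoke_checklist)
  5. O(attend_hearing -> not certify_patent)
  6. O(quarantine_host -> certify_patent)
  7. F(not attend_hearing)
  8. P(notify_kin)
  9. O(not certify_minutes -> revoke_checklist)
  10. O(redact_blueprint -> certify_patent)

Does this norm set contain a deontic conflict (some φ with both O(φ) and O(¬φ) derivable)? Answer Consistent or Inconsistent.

Premises 4 and 2 cover both cases: O(not sign_evidence -> not revoke_checklist) and O(sign_evidence -> not revoke_checklist). Since not sign_evidence ∨ sign_evidence is a tautology, O(not revoke_checklist) follows.
Premise 9 is O(not certify_minutes -> revoke_checklist); contrapositively O(not revoke_checklist -> certify_minutes). Since O(not revoke_checklist) holds, K gives O(certify_minutes).
From O(certify_minutes) and premise 3, O(certify_minutes -> not disclose_inventory), we obtain O(not disclose_inventory).
From O(not disclose_inventory) and premise 1, O(not disclose_inventory -> certify_patent), we obtain O(certify_patent).
Premise 5 is O(attend_hearing -> not certify_patent); contrapositively O(certify_patent -> not attend_hearing). Since O(certify_patent) holds, K gives O(not attend_hearing).
But premise 7, F(not attend_hearing), means O(attend_hearing).
We now have both O(not attend_hearing) and O(attend_hearing) — attend_hearing is simultaneously obligatory and forbidden, violating the D-axiom.

Inconsistent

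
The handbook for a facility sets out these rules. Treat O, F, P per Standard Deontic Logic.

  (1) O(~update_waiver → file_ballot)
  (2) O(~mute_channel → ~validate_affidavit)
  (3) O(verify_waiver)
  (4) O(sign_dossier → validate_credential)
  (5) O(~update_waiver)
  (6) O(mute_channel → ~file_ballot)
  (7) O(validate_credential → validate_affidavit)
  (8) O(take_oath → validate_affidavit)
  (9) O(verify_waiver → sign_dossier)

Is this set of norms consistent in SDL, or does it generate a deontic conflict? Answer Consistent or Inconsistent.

Inconsistent

Premise 3 gives O(verify_waiver).
Applying K to premise 9 (O(verify_waiver → sign_dossier)) and O(verify_waiver) yields O(sign_dossier).
From O(sign_dossier) and premise 4, O(sign_dossier → validate_credential), we obtain O(validate_credential).
Applying K to premise 7 (O(validate_credential → validate_affidavit)) and O(validate_credential) yields O(validate_affidavit).
Premise 2, O(~mute_channel → ~validate_affidavit), contraposes to O(validate_affidavit → mute_channel); with O(validate_affidavit) we get O(mute_channel).
With premise 6, O(mute_channel → ~file_ballot), the K-axiom yields O(~file_ballot).
The contrapositive of premise 1 (O(~update_waiver → file_ballot)) is O(~file_ballot → update_waiver), and O(~file_ballot) is already established, so O(update_waiver).
But premise 5 directly asserts O(~update_waiver).
We now have both O(update_waiver) and O(~update_waiver) — update_waiver is simultaneously obligatory and forbidden, violating the D-axiom.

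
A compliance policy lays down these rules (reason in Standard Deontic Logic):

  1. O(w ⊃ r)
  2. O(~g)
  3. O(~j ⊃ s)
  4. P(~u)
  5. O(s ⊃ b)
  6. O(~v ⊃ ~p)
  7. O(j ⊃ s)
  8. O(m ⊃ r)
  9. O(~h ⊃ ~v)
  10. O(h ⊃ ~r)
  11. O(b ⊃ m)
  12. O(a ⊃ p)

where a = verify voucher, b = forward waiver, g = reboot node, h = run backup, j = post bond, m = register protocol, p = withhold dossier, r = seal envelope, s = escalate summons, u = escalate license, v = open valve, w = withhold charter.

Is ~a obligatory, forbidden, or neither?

Obligatory

Premises 7 and 3 are O(j ⊃ s) and O(~j ⊃ s); every ideal world satisfies j or ~j, so in either case s holds — hence O(s).
From O(s) and premise 5, O(s ⊃ b), we obtain O(b).
From O(b) and premise 11, O(b ⊃ m), we obtain O(m).
Applying K to premise 8 (O(m ⊃ r)) and O(m) yields O(r).
Premise 10, O(h ⊃ ~r), contraposes to O(r ⊃ ~h); with O(r) we get O(~h).
Applying K to premise 9 (O(~h ⊃ ~v)) and O(~h) yields O(~v).
Premise 6 is O(~v ⊃ ~p); since O(~v), deontic closure gives O(~p).
Premise 12, O(a ⊃ p), contraposes to O(~p ⊃ ~a); with O(~p) we get O(~a).
Premises 1, 2, 4 do not contribute to this derivation.
Hence ~a is obligatory.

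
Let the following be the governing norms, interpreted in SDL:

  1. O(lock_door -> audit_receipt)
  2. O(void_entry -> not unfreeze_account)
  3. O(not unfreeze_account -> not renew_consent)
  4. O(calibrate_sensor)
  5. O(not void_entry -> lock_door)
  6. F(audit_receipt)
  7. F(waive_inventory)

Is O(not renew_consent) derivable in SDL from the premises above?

Premise 6, F(audit_receipt), is equivalent to O(not audit_receipt).
Premise 1 is O(lock_door -> audit_receipt); contrapositively O(not audit_receipt -> not lock_door). Since O(not audit_receipt) holds, K gives O(not lock_door).
Premise 5 is O(not void_entry -> lock_door); contrapositively O(not lock_door -> void_entry). Since O(not lock_door) holds, K gives O(void_entry).
With premise 2, O(void_entry -> not unfreeze_account), the K-axiom yields O(not unfreeze_account).
Applying K to premise 3 (O(not unfreeze_account -> not renew_consent)) and O(not unfreeze_account) yields O(not renew_consent).
Premises 4, 7 do not contribute to this derivation.
So O(not renew_consent) follows.

Yes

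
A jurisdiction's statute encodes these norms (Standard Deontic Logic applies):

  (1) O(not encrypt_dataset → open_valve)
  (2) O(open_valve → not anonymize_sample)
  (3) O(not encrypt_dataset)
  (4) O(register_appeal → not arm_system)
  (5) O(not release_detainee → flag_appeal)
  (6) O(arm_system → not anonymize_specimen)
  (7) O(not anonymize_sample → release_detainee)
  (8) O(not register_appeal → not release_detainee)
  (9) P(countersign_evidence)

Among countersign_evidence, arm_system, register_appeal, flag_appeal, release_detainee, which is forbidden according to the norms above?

arm_system

Premise 3 states O(not encrypt_dataset) outright.
Applying K to premise 1 (O(not encrypt_dataset → open_valve)) and O(not encrypt_dataset) yields O(open_valve).
From O(open_valve) and premise 2, O(open_valve → not anonymize_sample), we obtain O(not anonymize_sample).
Premise 7 is O(not anonymize_sample → release_detainee); since O(not anonymize_sample), deontic closure gives O(release_detainee).
The contrapositive of premise 8 (O(not register_appeal → not release_detainee)) is O(release_detainee → register_appeal), and O(release_detainee) is already established, so O(register_appeal).
From O(register_appeal) and premise 4, O(register_appeal → not arm_system), we obtain O(not arm_system).
So O(not arm_system) holds, i.e. arm_system is forbidden. None of the other listed options is forbidden under the premises.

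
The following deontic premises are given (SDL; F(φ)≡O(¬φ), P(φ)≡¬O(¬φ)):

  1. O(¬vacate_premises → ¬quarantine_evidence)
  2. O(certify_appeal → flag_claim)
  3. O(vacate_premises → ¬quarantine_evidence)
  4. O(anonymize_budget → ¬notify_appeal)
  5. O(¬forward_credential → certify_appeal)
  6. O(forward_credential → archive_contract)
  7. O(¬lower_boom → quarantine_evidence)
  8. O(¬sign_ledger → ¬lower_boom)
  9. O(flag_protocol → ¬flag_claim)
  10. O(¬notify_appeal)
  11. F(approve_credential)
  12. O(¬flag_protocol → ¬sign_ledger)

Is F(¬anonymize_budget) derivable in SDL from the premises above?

No

Premise 4 is O(anonymize_budget → ¬notify_appeal); even if O(¬notify_appeal) held, inferring O(anonymize_budget) would be affirming the consequent — invalid.
No other premise forces O(anonymize_budget). An ideal world satisfying every premise can still have ¬anonymize_budget true, so F(¬anonymize_budget) is not derivable.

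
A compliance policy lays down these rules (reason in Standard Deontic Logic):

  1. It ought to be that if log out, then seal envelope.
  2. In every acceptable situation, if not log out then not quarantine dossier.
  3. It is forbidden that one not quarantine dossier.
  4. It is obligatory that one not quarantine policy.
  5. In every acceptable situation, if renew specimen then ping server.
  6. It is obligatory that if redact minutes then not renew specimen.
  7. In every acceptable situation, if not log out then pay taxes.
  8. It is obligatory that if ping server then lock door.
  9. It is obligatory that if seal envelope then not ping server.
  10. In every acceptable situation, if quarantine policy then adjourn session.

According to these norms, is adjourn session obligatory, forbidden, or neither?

Neither

Premise 10 is O(quarantine_policy → adjourn_session), but O(quarantine_policy) is not derivable from the premises, so it does not yield O(adjourn_session).
No premise or chain of K-axiom applications forces O(adjourn_session), and none forces O(¬adjourn_session). So adjourn_session is neither obligatory nor forbidden under these norms.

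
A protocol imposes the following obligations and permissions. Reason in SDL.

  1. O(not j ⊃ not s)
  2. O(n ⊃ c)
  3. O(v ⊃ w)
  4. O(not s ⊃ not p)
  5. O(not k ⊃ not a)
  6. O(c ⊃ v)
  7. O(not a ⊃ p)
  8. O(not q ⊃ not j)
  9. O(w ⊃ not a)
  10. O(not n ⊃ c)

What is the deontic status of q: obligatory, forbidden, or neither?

By case analysis on not n: premise 10 gives O(not n ⊃ c) and premise 2 gives O(n ⊃ c), so O(c) either way.
With premise 6, O(c ⊃ v), the K-axiom yields O(v).
From O(v) and premise 3, O(v ⊃ w), we obtain O(w).
From O(w) and premise 9, O(w ⊃ not a), we obtain O(not a).
From O(not a) and premise 7, O(not a ⊃ p), we obtain O(p).
The contrapositive of premise 4 (O(not s ⊃ not p)) is O(p ⊃ s), and O(p) is already established, so O(s).
Premise 1, O(not j ⊃ not s), contraposes to O(s ⊃ j); with O(s) we get O(j).
Premise 8 is O(not q ⊃ not j); contrapositively O(j ⊃ q). Since O(j) holds, K gives O(q).
Premise 5 does not contribute to this derivation.
Hence q is obligatory.

Obligatory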